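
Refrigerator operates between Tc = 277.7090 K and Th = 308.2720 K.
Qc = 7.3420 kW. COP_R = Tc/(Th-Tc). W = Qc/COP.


COP = 277.7090 / 30.5630 = 9.0864
W = 7.3420 / 9.0864 = 0.8080 kW

COP = 9.0864, W = 0.8080 kW


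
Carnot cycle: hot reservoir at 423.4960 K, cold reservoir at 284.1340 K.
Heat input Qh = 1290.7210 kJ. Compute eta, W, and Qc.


eta = 1 - 284.1340/423.4960 = 0.3291
W = 0.3291 * 1290.7210 = 424.7442 kJ
Qc = 1290.7210 - 424.7442 = 865.9768 kJ

eta = 32.9075%, W = 424.7442 kJ, Qc = 865.9768 kJ


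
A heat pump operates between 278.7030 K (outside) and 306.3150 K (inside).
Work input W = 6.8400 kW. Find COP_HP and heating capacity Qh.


COP = 306.3150 / 27.6120 = 11.0935
Qh = 11.0935 * 6.8400 = 75.8799 kW

COP = 11.0935, Qh = 75.8799 kW


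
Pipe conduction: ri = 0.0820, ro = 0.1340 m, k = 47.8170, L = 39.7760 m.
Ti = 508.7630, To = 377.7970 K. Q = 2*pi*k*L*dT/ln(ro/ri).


dT = 130.9660 K
ln(ro/ri) = 0.4911
Q = 2*pi*47.8170*39.7760*130.9660 / 0.4911 = 3186792.2691 W

3186792.2691 W


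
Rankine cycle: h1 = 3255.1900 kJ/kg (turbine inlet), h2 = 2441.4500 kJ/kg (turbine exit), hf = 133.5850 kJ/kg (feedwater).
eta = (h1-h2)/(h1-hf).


W = 813.7400 kJ/kg
Q_in = 3121.6050 kJ/kg
eta = 0.2607 = 26.0680%

eta = 26.0680%


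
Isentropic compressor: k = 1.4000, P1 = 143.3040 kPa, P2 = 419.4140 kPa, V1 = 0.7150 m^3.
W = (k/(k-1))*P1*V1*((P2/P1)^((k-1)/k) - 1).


(k-1)/k = 0.2857
(P2/P1)^exp = 1.3591
W = 3.5000 * 143.3040 * 0.7150 * (1.3591 - 1) = 128.7813 kJ

128.7813 kJ


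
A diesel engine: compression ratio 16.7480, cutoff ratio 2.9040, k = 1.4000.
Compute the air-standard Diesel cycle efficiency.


r^(k-1) = 3.0873
rc^k = 4.4483
eta = 0.5810 = 58.0988%

58.0988%


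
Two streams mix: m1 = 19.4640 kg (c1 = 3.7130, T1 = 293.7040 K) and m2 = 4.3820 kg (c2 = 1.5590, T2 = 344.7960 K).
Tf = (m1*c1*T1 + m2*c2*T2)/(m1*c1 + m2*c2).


num = 23581.4257
den = 79.1014
Tf = 298.1165 K

298.1165 K


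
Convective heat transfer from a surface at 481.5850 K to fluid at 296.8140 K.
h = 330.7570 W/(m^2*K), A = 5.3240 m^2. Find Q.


dT = 184.7710 K
Q = 330.7570 * 5.3240 * 184.7710 = 325372.5420 W

325372.5420 W


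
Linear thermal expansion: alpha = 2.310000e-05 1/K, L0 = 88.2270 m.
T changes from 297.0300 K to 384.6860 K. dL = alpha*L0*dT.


dT = 87.6560 K
dL = 2.310000e-05 * 88.2270 * 87.6560 = 0.178647 m
L_final = 88.405647 m

dL = 0.178647 m


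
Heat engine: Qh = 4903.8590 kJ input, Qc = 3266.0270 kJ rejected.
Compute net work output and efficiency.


W = 4903.8590 - 3266.0270 = 1637.8320 kJ
eta = 1637.8320 / 4903.8590 = 0.3340 = 33.3988%

W = 1637.8320 kJ, eta = 33.3988%


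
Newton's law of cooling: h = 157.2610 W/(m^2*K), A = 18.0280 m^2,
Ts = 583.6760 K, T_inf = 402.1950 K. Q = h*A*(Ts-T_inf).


dT = 181.4810 K
Q = 157.2610 * 18.0280 * 181.4810 = 514517.0205 W

514517.0205 W


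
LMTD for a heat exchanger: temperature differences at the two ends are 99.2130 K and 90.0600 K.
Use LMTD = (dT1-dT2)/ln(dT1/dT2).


dT1/dT2 = 1.1016
ln(dT1/dT2) = 0.0968
LMTD = 9.1530 / 0.0968 = 94.5627 K

94.5627 K


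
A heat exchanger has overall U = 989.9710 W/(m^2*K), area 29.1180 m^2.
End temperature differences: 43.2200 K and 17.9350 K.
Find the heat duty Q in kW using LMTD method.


LMTD = 28.7477 K
Q = 989.9710 * 29.1180 * 28.7477 = 828679.9184 W = 828.6799 kW

828.6799 kW


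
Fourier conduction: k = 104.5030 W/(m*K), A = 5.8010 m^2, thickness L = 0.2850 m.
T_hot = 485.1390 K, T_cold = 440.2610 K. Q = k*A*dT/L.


dT = 44.8780 K
Q = 104.5030 * 5.8010 * 44.8780 / 0.2850 = 95459.7423 W

95459.7423 W


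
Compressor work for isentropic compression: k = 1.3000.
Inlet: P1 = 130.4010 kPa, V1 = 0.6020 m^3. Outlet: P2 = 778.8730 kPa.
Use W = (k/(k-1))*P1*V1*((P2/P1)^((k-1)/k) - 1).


(k-1)/k = 0.2308
(P2/P1)^exp = 1.5105
W = 4.3333 * 130.4010 * 0.6020 * (1.5105 - 1) = 173.6571 kJ

173.6571 kJ


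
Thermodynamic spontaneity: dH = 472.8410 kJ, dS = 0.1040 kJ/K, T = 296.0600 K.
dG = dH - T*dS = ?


T*dS = 296.0600 * 0.1040 = 30.7902 kJ
dG = 472.8410 - 30.7902 = 442.0508 kJ (non-spontaneous)

dG = 442.0508 kJ, non-spontaneous


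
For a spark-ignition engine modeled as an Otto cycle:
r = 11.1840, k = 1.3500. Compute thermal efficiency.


r^(k-1) = 2.3281
eta = 1 - 1/2.3281 = 0.5705 = 57.0472%

57.0472%


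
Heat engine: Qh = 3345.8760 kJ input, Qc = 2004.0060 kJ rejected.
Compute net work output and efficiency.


W = 3345.8760 - 2004.0060 = 1341.8700 kJ
eta = 1341.8700 / 3345.8760 = 0.4011 = 40.1052%

W = 1341.8700 kJ, eta = 40.1052%


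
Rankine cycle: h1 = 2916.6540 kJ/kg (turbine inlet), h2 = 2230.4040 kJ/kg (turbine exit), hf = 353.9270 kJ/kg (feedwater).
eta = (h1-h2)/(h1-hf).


W = 686.2500 kJ/kg
Q_in = 2562.7270 kJ/kg
eta = 0.2678 = 26.7781%

eta = 26.7781%


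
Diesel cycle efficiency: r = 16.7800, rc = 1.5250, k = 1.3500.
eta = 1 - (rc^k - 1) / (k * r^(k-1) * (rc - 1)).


r^(k-1) = 2.6833
rc^k = 1.7677
eta = 0.5963 = 59.6323%

59.6323%


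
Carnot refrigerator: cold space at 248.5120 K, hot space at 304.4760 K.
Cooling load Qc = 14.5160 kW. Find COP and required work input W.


COP = 248.5120 / 55.9640 = 4.4406
W = 14.5160 / 4.4406 = 3.2690 kW

COP = 4.4406, W = 3.2690 kW


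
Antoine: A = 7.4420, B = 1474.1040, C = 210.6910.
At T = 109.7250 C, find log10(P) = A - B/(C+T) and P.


C+T = 320.4160
B/(C+T) = 4.6006
log10(P) = 7.4420 - 4.6006 = 2.8414
P = 10^2.8414 = 694.0740 mmHg

694.0740 mmHg


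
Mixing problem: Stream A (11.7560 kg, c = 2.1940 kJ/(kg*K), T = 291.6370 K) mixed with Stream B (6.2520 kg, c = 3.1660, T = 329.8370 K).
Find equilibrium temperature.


num = 14050.8333
den = 45.5865
Tf = 308.2236 K

308.2236 K


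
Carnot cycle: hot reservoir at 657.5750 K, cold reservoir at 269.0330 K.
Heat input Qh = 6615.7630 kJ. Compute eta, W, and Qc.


eta = 1 - 269.0330/657.5750 = 0.5909
W = 0.5909 * 6615.7630 = 3909.0625 kJ
Qc = 6615.7630 - 3909.0625 = 2706.7005 kJ

eta = 59.0871%, W = 3909.0625 kJ, Qc = 2706.7005 kJ


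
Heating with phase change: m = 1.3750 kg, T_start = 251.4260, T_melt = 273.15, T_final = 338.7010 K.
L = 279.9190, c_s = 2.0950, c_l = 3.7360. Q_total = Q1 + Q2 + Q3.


Q1 (sensible, solid) = 1.3750 * 2.0950 * 21.7240 = 62.5787 kJ
Q2 (latent) = 1.3750 * 279.9190 = 384.8886 kJ
Q3 (sensible, liquid) = 1.3750 * 3.7360 * 65.5510 = 336.7355 kJ
Q_total = 784.2028 kJ

784.2028 kJ


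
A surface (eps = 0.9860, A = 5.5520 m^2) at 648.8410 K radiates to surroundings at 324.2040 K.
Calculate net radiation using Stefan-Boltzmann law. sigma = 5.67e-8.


T^4 = 1.7724e+11
Tsurr^4 = 1.1048e+10
Q = 0.9860 * 5.67e-8 * 5.5520 * 1.6619e+11 = 51583.5289 W

51583.5289 W


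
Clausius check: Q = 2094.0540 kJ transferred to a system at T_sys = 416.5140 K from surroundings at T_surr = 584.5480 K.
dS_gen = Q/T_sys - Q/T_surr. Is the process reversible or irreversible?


dS_sys = 2094.0540/416.5140 = 5.0276 kJ/K
dS_surr = -2094.0540/584.5480 = -3.5823 kJ/K
dS_gen = 5.0276 - 3.5823 = 1.4452 kJ/K (irreversible)

dS_gen = 1.4452 kJ/K, irreversible


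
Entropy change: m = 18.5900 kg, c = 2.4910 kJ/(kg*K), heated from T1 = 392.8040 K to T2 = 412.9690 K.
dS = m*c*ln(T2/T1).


T2/T1 = 1.0513
ln(T2/T1) = 0.0501
dS = 18.5900 * 2.4910 * 0.0501 = 2.3182 kJ/K

2.3182 kJ/K


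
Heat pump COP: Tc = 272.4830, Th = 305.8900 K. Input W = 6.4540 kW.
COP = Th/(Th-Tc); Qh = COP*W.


COP = 305.8900 / 33.4070 = 9.1565
Qh = 9.1565 * 6.4540 = 59.0958 kW

COP = 9.1565, Qh = 59.0958 kW


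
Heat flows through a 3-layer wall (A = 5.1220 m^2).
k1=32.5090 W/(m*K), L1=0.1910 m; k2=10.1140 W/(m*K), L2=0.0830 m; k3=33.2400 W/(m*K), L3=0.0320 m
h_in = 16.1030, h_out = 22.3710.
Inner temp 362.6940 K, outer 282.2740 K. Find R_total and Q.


R_conv_in = 1/(16.1030*5.1220) = 0.0121
R_1 = 0.1910/(32.5090*5.1220) = 0.0011
R_2 = 0.0830/(10.1140*5.1220) = 0.0016
R_3 = 0.0320/(33.2400*5.1220) = 0.0002
R_conv_out = 1/(22.3710*5.1220) = 0.0087
R_total = 0.0238 K/W
Q = 80.4200 / 0.0238 = 3380.6057 W

R_total = 0.0238 K/W, Q = 3380.6057 W


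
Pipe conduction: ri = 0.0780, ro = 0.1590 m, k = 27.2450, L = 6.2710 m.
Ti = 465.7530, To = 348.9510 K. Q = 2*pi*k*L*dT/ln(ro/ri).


dT = 116.8020 K
ln(ro/ri) = 0.7122
Q = 2*pi*27.2450*6.2710*116.8020 / 0.7122 = 176057.5327 W

176057.5327 W


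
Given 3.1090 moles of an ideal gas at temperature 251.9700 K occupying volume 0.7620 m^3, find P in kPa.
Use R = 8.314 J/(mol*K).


P = nRT/V = 3.1090 * 8.314 * 251.9700 / 0.7620
= 6512.9775 / 0.7620 = 8547.2146 Pa = 8.5472 kPa

8.5472 kPa


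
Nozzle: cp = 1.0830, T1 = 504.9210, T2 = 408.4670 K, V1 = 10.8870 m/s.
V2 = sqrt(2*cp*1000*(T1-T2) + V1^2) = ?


dT = 96.4540 K
2*cp*1000*dT = 208919.3640
V1^2 = 118.5268
V2 = sqrt(209037.8908) = 457.2066 m/s

457.2066 m/s


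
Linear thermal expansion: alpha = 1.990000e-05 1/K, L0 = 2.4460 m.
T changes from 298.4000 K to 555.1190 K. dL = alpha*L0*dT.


dT = 256.7190 K
dL = 1.990000e-05 * 2.4460 * 256.7190 = 0.012496 m
L_final = 2.458496 m

dL = 0.012496 m


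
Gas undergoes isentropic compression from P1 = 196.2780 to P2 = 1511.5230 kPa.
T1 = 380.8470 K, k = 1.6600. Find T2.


(k-1)/k = 0.3976
(P2/P1)^exp = 2.2515
T2 = 380.8470 * 2.2515 = 857.4949 K

857.4949 K


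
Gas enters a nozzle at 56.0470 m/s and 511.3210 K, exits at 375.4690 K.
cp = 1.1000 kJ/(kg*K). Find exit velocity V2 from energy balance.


dT = 135.8520 K
2*cp*1000*dT = 298874.4000
V1^2 = 3141.2662
V2 = sqrt(302015.6662) = 549.5595 m/s

549.5595 m/s


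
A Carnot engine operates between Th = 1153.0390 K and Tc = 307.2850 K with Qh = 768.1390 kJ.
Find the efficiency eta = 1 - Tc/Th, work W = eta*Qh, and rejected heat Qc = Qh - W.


eta = 1 - 307.2850/1153.0390 = 0.7335
W = 0.7335 * 768.1390 = 563.4299 kJ
Qc = 768.1390 - 563.4299 = 204.7091 kJ

eta = 73.3500%, W = 563.4299 kJ, Qc = 204.7091 kJ


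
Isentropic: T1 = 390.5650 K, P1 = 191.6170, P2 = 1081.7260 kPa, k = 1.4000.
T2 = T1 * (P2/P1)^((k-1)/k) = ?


(k-1)/k = 0.2857
(P2/P1)^exp = 1.6397
T2 = 390.5650 * 1.6397 = 640.4127 K

640.4127 K


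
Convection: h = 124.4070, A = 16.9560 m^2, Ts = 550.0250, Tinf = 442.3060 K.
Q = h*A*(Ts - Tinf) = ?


dT = 107.7190 K
Q = 124.4070 * 16.9560 * 107.7190 = 227227.3159 W

227227.3159 W


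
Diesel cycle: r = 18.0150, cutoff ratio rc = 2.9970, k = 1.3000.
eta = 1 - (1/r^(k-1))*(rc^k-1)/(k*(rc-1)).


r^(k-1) = 2.3806
rc^k = 4.1657
eta = 0.4878 = 48.7771%

48.7771%


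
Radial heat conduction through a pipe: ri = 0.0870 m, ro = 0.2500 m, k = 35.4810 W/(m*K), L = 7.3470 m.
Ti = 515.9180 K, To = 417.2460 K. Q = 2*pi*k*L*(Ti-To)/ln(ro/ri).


dT = 98.6720 K
ln(ro/ri) = 1.0556
Q = 2*pi*35.4810*7.3470*98.6720 / 1.0556 = 153108.6506 W

153108.6506 W


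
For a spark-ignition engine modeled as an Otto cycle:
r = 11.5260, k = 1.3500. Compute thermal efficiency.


r^(k-1) = 2.3528
eta = 1 - 1/2.3528 = 0.5750 = 57.4977%

57.4977%


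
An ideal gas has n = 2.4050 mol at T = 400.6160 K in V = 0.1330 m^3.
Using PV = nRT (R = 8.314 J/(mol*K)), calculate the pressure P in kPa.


P = nRT/V = 2.4050 * 8.314 * 400.6160 / 0.1330
= 8010.3850 / 0.1330 = 60228.4588 Pa = 60.2285 kPa

60.2285 kPa


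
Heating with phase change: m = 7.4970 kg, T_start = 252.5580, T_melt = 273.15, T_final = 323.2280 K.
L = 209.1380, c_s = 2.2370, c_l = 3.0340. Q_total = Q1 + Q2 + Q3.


Q1 (sensible, solid) = 7.4970 * 2.2370 * 20.5920 = 345.3441 kJ
Q2 (latent) = 7.4970 * 209.1380 = 1567.9076 kJ
Q3 (sensible, liquid) = 7.4970 * 3.0340 * 50.0780 = 1139.0691 kJ
Q_total = 3052.3208 kJ

3052.3208 kJ


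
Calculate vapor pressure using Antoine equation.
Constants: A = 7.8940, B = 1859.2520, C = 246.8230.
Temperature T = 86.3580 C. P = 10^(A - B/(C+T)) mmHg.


C+T = 333.1810
B/(C+T) = 5.5803
log10(P) = 7.8940 - 5.5803 = 2.3137
P = 10^2.3137 = 205.9178 mmHg

205.9178 mmHg


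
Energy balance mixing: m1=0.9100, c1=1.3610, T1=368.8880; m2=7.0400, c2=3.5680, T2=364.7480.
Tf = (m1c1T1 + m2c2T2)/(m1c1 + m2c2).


num = 9618.8744
den = 26.3572
Tf = 364.9425 K

364.9425 K


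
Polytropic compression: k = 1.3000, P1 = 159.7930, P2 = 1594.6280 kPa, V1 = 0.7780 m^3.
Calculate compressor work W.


(k-1)/k = 0.2308
(P2/P1)^exp = 1.7004
W = 4.3333 * 159.7930 * 0.7780 * (1.7004 - 1) = 377.3391 kJ

377.3391 kJ


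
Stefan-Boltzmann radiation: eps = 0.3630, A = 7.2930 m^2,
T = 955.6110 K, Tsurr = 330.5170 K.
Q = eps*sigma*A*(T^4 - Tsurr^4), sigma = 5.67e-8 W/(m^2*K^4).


T^4 = 8.3392e+11
Tsurr^4 = 1.1934e+10
Q = 0.3630 * 5.67e-8 * 7.2930 * 8.2199e+11 = 123384.5124 W

123384.5124 W


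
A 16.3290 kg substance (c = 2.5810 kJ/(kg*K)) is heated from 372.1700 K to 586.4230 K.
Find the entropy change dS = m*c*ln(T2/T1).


T2/T1 = 1.5757
ln(T2/T1) = 0.4547
dS = 16.3290 * 2.5810 * 0.4547 = 19.1630 kJ/K

19.1630 kJ/K


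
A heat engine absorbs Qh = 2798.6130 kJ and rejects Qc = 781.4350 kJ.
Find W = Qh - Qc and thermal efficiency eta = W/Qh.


W = 2798.6130 - 781.4350 = 2017.1780 kJ
eta = 2017.1780 / 2798.6130 = 0.7208 = 72.0778%

W = 2017.1780 kJ, eta = 72.0778%


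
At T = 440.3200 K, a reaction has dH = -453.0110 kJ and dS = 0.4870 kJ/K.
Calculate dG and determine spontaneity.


T*dS = 440.3200 * 0.4870 = 214.4358 kJ
dG = -453.0110 - 214.4358 = -667.4468 kJ (spontaneous)

dG = -667.4468 kJ, spontaneous


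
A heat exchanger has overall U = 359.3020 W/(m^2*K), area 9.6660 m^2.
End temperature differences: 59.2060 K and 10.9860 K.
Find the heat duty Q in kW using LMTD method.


LMTD = 28.6274 K
Q = 359.3020 * 9.6660 * 28.6274 = 99423.2834 W = 99.4233 kW

99.4233 kW


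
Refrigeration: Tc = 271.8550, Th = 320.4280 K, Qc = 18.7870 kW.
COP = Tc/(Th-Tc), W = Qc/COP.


COP = 271.8550 / 48.5730 = 5.5968
W = 18.7870 / 5.5968 = 3.3567 kW

COP = 5.5968, W = 3.3567 kW


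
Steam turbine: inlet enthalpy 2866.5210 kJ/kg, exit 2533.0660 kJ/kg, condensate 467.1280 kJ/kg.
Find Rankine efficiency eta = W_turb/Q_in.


W = 333.4550 kJ/kg
Q_in = 2399.3930 kJ/kg
eta = 0.1390 = 13.8975%

eta = 13.8975%


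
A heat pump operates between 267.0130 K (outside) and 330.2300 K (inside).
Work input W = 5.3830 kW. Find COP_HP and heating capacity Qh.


COP = 330.2300 / 63.2170 = 5.2238
Qh = 5.2238 * 5.3830 = 28.1195 kW

COP = 5.2238, Qh = 28.1195 kW


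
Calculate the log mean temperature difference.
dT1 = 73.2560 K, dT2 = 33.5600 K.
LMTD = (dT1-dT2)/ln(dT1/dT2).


dT1/dT2 = 2.1828
ln(dT1/dT2) = 0.7806
LMTD = 39.6960 / 0.7806 = 50.8515 K

50.8515 K


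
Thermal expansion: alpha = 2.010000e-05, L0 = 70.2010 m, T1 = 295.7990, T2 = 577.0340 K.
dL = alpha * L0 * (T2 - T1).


dT = 281.2350 K
dL = 2.010000e-05 * 70.2010 * 281.2350 = 0.396834 m
L_final = 70.597834 m

dL = 0.396834 m


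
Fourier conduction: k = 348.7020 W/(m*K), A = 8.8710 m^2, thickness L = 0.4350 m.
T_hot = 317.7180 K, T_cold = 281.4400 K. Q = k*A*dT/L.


dT = 36.2780 K
Q = 348.7020 * 8.8710 * 36.2780 / 0.4350 = 257977.0647 W

257977.0647 W


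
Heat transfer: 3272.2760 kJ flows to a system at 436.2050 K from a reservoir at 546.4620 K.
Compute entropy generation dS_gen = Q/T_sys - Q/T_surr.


dS_sys = 3272.2760/436.2050 = 7.5017 kJ/K
dS_surr = -3272.2760/546.4620 = -5.9881 kJ/K
dS_gen = 7.5017 - 5.9881 = 1.5136 kJ/K (irreversible)

dS_gen = 1.5136 kJ/K, irreversible


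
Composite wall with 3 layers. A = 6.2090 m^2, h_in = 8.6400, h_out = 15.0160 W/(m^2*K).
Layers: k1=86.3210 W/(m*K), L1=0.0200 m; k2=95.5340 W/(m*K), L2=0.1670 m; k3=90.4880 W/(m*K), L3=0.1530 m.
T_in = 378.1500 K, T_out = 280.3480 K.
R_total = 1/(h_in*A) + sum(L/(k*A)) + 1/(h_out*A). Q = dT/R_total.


R_conv_in = 1/(8.6400*6.2090) = 0.0186
R_1 = 0.0200/(86.3210*6.2090) = 3.7316e-05
R_2 = 0.1670/(95.5340*6.2090) = 0.0003
R_3 = 0.1530/(90.4880*6.2090) = 0.0003
R_conv_out = 1/(15.0160*6.2090) = 0.0107
R_total = 0.0300 K/W
Q = 97.8020 / 0.0300 = 3264.6768 W

R_total = 0.0300 K/W, Q = 3264.6768 W


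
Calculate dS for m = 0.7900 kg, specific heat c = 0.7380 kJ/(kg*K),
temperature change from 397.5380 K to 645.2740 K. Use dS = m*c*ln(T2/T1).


T2/T1 = 1.6232
ln(T2/T1) = 0.4844
dS = 0.7900 * 0.7380 * 0.4844 = 0.2824 kJ/K

0.2824 kJ/K


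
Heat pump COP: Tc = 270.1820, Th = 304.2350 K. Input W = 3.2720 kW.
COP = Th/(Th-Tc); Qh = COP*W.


COP = 304.2350 / 34.0530 = 8.9342
Qh = 8.9342 * 3.2720 = 29.2326 kW

COP = 8.9342, Qh = 29.2326 kW


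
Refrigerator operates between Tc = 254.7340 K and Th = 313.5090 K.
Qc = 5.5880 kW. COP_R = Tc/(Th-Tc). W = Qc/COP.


COP = 254.7340 / 58.7750 = 4.3341
W = 5.5880 / 4.3341 = 1.2893 kW

COP = 4.3341, W = 1.2893 kW


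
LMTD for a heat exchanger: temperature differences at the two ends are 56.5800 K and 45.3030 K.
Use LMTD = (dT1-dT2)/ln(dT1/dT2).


dT1/dT2 = 1.2489
ln(dT1/dT2) = 0.2223
LMTD = 11.2770 / 0.2223 = 50.7328 K

50.7328 K


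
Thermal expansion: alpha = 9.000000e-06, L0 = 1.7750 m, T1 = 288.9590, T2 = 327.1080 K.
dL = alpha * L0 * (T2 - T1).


dT = 38.1490 K
dL = 9.000000e-06 * 1.7750 * 38.1490 = 0.000609 m
L_final = 1.775609 m

dL = 0.000609 m


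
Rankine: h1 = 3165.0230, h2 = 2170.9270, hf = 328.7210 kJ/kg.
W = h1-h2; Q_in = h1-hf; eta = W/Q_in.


W = 994.0960 kJ/kg
Q_in = 2836.3020 kJ/kg
eta = 0.3505 = 35.0490%

eta = 35.0490%


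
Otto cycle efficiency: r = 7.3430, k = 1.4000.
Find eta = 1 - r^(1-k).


r^(k-1) = 2.2200
eta = 1 - 1/2.2200 = 0.5495 = 54.9546%

54.9546%


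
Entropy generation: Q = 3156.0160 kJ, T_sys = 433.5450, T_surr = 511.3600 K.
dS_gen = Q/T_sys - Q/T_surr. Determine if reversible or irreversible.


dS_sys = 3156.0160/433.5450 = 7.2796 kJ/K
dS_surr = -3156.0160/511.3600 = -6.1718 kJ/K
dS_gen = 7.2796 - 6.1718 = 1.1077 kJ/K (irreversible)

dS_gen = 1.1077 kJ/K, irreversible


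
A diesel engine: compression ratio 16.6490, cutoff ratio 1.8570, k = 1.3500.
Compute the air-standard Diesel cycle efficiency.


r^(k-1) = 2.6760
rc^k = 2.3062
eta = 0.5781 = 57.8102%

57.8102%


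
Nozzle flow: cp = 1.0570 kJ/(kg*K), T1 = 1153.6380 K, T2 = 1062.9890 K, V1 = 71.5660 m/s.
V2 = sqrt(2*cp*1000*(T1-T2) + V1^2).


dT = 90.6490 K
2*cp*1000*dT = 191631.9860
V1^2 = 5121.6924
V2 = sqrt(196753.6784) = 443.5692 m/s

443.5692 m/s


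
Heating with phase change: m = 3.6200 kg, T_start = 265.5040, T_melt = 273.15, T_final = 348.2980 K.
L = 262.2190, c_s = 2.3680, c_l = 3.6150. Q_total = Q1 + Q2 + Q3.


Q1 (sensible, solid) = 3.6200 * 2.3680 * 7.6460 = 65.5427 kJ
Q2 (latent) = 3.6200 * 262.2190 = 949.2328 kJ
Q3 (sensible, liquid) = 3.6200 * 3.6150 * 75.1480 = 983.4093 kJ
Q_total = 1998.1848 kJ

1998.1848 kJ


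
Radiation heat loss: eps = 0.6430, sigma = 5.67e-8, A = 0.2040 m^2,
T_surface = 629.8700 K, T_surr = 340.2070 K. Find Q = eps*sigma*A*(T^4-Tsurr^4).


T^4 = 1.5740e+11
Tsurr^4 = 1.3396e+10
Q = 0.6430 * 5.67e-8 * 0.2040 * 1.4400e+11 = 1071.0206 W

1071.0206 W


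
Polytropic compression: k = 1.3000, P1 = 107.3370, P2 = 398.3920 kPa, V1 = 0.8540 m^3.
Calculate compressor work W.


(k-1)/k = 0.2308
(P2/P1)^exp = 1.3534
W = 4.3333 * 107.3370 * 0.8540 * (1.3534 - 1) = 140.3906 kJ

140.3906 kJ


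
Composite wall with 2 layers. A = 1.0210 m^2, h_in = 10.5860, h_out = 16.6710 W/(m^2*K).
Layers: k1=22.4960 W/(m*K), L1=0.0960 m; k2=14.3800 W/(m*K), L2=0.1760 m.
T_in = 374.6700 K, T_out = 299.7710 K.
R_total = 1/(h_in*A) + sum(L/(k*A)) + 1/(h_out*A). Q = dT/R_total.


R_conv_in = 1/(10.5860*1.0210) = 0.0925
R_1 = 0.0960/(22.4960*1.0210) = 0.0042
R_2 = 0.1760/(14.3800*1.0210) = 0.0120
R_conv_out = 1/(16.6710*1.0210) = 0.0588
R_total = 0.1674 K/W
Q = 74.8990 / 0.1674 = 447.3205 W

R_total = 0.1674 K/W, Q = 447.3205 W


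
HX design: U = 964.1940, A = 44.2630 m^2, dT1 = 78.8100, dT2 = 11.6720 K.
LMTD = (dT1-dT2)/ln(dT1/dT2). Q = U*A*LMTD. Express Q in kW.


LMTD = 35.1536 K
Q = 964.1940 * 44.2630 * 35.1536 = 1500289.5170 W = 1500.2895 kW

1500.2895 kW


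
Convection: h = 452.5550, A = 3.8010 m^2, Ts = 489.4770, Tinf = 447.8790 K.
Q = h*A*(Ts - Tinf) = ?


dT = 41.5980 K
Q = 452.5550 * 3.8010 * 41.5980 = 71555.2804 W

71555.2804 W


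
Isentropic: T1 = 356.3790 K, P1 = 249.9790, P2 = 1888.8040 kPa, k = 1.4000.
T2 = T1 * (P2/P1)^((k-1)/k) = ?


(k-1)/k = 0.2857
(P2/P1)^exp = 1.7821
T2 = 356.3790 * 1.7821 = 635.1118 K

635.1118 K


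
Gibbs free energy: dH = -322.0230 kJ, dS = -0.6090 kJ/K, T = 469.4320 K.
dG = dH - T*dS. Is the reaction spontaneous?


T*dS = 469.4320 * -0.6090 = -285.8841 kJ
dG = -322.0230 + 285.8841 = -36.1389 kJ (spontaneous)

dG = -36.1389 kJ, spontaneous


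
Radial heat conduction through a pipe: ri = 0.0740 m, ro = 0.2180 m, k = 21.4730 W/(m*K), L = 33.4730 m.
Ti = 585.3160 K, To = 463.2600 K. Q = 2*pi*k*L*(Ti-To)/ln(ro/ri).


dT = 122.0560 K
ln(ro/ri) = 1.0804
Q = 2*pi*21.4730*33.4730*122.0560 / 1.0804 = 510187.4142 W

510187.4142 W


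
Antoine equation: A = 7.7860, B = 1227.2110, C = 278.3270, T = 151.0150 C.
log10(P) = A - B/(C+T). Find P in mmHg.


C+T = 429.3420
B/(C+T) = 2.8584
log10(P) = 7.7860 - 2.8584 = 4.9276
P = 10^4.9276 = 84653.9028 mmHg

84653.9028 mmHg


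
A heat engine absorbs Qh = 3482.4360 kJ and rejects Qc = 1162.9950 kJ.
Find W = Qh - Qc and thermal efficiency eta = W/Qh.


W = 3482.4360 - 1162.9950 = 2319.4410 kJ
eta = 2319.4410 / 3482.4360 = 0.6660 = 66.6040%

W = 2319.4410 kJ, eta = 66.6040%


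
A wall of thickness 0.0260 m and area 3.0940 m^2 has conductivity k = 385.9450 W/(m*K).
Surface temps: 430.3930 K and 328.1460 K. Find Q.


dT = 102.2470 K
Q = 385.9450 * 3.0940 * 102.2470 / 0.0260 = 4695944.4914 W

4695944.4914 W


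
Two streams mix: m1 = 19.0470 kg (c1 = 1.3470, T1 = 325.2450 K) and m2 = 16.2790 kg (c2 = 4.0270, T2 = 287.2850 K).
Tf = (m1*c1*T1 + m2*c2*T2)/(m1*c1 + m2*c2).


num = 27177.7075
den = 91.2118
Tf = 297.9625 K

297.9625 K


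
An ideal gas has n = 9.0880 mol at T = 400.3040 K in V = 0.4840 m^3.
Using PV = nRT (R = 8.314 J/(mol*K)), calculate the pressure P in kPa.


P = nRT/V = 9.0880 * 8.314 * 400.3040 / 0.4840
= 30246.0223 / 0.4840 = 62491.7817 Pa = 62.4918 kPa

62.4918 kPa


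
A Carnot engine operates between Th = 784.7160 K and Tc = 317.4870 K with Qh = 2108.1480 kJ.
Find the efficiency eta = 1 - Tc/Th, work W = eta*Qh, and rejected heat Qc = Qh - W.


eta = 1 - 317.4870/784.7160 = 0.5954
W = 0.5954 * 2108.1480 = 1255.2157 kJ
Qc = 2108.1480 - 1255.2157 = 852.9323 kJ

eta = 59.5412%, W = 1255.2157 kJ, Qc = 852.9323 kJ


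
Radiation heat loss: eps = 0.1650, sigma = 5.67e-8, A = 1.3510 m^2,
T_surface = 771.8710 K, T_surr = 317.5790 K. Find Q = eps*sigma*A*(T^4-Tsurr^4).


T^4 = 3.5496e+11
Tsurr^4 = 1.0172e+10
Q = 0.1650 * 5.67e-8 * 1.3510 * 3.4479e+11 = 4357.8667 W

4357.8667 W


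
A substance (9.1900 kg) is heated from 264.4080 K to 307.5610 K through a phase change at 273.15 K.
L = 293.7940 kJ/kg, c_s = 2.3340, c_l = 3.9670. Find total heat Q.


Q1 (sensible, solid) = 9.1900 * 2.3340 * 8.7420 = 187.5112 kJ
Q2 (latent) = 9.1900 * 293.7940 = 2699.9669 kJ
Q3 (sensible, liquid) = 9.1900 * 3.9670 * 34.4110 = 1254.5125 kJ
Q_total = 4141.9906 kJ

4141.9906 kJ


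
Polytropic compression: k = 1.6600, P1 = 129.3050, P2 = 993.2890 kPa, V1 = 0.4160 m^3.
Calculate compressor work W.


(k-1)/k = 0.3976
(P2/P1)^exp = 2.2493
W = 2.5152 * 129.3050 * 0.4160 * (2.2493 - 1) = 169.0227 kJ

169.0227 kJ


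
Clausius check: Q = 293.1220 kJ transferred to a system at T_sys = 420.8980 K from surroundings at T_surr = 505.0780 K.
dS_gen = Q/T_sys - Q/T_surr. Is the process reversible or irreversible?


dS_sys = 293.1220/420.8980 = 0.6964 kJ/K
dS_surr = -293.1220/505.0780 = -0.5803 kJ/K
dS_gen = 0.6964 - 0.5803 = 0.1161 kJ/K (irreversible)

dS_gen = 0.1161 kJ/K, irreversible


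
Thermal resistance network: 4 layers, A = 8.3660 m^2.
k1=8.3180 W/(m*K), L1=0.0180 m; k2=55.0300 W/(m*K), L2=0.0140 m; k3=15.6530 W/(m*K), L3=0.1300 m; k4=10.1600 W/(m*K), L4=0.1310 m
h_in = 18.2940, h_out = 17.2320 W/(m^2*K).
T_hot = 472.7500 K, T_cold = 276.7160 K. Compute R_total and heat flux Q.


R_conv_in = 1/(18.2940*8.3660) = 0.0065
R_1 = 0.0180/(8.3180*8.3660) = 0.0003
R_2 = 0.0140/(55.0300*8.3660) = 3.0410e-05
R_3 = 0.1300/(15.6530*8.3660) = 0.0010
R_4 = 0.1310/(10.1600*8.3660) = 0.0015
R_conv_out = 1/(17.2320*8.3660) = 0.0069
R_total = 0.0163 K/W
Q = 196.0340 / 0.0163 = 12031.4160 W

R_total = 0.0163 K/W, Q = 12031.4160 W


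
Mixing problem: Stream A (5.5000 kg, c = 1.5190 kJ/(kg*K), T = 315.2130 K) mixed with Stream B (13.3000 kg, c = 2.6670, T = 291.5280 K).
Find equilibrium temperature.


num = 12974.2658
den = 43.8256
Tf = 296.0431 K

296.0431 K


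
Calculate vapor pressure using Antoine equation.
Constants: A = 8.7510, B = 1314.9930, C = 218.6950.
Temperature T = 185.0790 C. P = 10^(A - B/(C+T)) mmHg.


C+T = 403.7740
B/(C+T) = 3.2568
log10(P) = 8.7510 - 3.2568 = 5.4942
P = 10^5.4942 = 312064.9432 mmHg

312064.9432 mmHg


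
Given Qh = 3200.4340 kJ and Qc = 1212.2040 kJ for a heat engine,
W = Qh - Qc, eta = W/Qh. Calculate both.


W = 3200.4340 - 1212.2040 = 1988.2300 kJ
eta = 1988.2300 / 3200.4340 = 0.6212 = 62.1238%

W = 1988.2300 kJ, eta = 62.1238%


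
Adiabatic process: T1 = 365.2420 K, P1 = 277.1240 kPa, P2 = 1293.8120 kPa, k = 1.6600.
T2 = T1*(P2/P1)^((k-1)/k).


(k-1)/k = 0.3976
(P2/P1)^exp = 1.8453
T2 = 365.2420 * 1.8453 = 673.9800 K

673.9800 K


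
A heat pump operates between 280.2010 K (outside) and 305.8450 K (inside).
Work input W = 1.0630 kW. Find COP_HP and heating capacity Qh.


COP = 305.8450 / 25.6440 = 11.9266
Qh = 11.9266 * 1.0630 = 12.6779 kW

COP = 11.9266, Qh = 12.6779 kW


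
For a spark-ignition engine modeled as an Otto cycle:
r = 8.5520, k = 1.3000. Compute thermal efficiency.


r^(k-1) = 1.9038
eta = 1 - 1/1.9038 = 0.4747 = 47.4734%

47.4734%


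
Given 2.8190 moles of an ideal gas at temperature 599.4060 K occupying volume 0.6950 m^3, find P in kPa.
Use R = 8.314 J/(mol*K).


P = nRT/V = 2.8190 * 8.314 * 599.4060 / 0.6950
= 14048.3779 / 0.6950 = 20213.4934 Pa = 20.2135 kPa

20.2135 kPa


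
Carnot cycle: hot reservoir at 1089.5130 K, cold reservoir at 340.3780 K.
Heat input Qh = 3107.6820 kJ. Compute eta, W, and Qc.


eta = 1 - 340.3780/1089.5130 = 0.6876
W = 0.6876 * 3107.6820 = 2136.8018 kJ
Qc = 3107.6820 - 2136.8018 = 970.8802 kJ

eta = 68.7587%, W = 2136.8018 kJ, Qc = 970.8802 kJ


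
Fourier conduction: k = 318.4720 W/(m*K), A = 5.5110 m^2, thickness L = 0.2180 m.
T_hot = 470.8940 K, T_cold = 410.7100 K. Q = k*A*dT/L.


dT = 60.1840 K
Q = 318.4720 * 5.5110 * 60.1840 / 0.2180 = 484536.1916 W

484536.1916 W


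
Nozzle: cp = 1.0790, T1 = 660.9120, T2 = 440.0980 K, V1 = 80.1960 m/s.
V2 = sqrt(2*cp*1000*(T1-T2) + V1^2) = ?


dT = 220.8140 K
2*cp*1000*dT = 476516.6120
V1^2 = 6431.3984
V2 = sqrt(482948.0104) = 694.9446 m/s

694.9446 m/s


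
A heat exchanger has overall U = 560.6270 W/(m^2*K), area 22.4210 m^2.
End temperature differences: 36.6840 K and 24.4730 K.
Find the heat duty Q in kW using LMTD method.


LMTD = 30.1677 K
Q = 560.6270 * 22.4210 * 30.1677 = 379202.9112 W = 379.2029 kW

379.2029 kW


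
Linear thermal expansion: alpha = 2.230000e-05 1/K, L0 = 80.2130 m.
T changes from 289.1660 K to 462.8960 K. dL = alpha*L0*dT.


dT = 173.7300 K
dL = 2.230000e-05 * 80.2130 * 173.7300 = 0.310760 m
L_final = 80.523760 m

dL = 0.310760 m


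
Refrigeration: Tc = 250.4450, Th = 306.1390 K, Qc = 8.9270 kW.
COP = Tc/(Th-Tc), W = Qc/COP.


COP = 250.4450 / 55.6940 = 4.4968
W = 8.9270 / 4.4968 = 1.9852 kW

COP = 4.4968, W = 1.9852 kW


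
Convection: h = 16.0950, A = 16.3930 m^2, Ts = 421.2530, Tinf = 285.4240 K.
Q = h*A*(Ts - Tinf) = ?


dT = 135.8290 K
Q = 16.0950 * 16.3930 * 135.8290 = 35837.8480 W

35837.8480 W


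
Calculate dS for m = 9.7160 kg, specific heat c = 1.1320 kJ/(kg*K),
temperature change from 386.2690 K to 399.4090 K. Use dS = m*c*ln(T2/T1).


T2/T1 = 1.0340
ln(T2/T1) = 0.0335
dS = 9.7160 * 1.1320 * 0.0335 = 0.3679 kJ/K

0.3679 kJ/K


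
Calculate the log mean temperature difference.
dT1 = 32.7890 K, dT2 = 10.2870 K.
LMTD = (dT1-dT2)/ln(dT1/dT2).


dT1/dT2 = 3.1874
ln(dT1/dT2) = 1.1592
LMTD = 22.5020 / 1.1592 = 19.4115 K

19.4115 K


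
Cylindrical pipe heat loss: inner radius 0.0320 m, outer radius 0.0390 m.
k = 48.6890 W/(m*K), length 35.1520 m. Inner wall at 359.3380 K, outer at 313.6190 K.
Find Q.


dT = 45.7190 K
ln(ro/ri) = 0.1978
Q = 2*pi*48.6890*35.1520*45.7190 / 0.1978 = 2485276.3047 W

2485276.3047 W


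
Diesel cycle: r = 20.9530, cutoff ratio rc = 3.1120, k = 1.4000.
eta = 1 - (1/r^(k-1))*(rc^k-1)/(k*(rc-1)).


r^(k-1) = 3.3767
rc^k = 4.9007
eta = 0.6093 = 60.9322%

60.9322%


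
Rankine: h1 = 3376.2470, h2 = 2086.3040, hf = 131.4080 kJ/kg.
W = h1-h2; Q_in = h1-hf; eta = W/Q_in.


W = 1289.9430 kJ/kg
Q_in = 3244.8390 kJ/kg
eta = 0.3975 = 39.7537%

eta = 39.7537%


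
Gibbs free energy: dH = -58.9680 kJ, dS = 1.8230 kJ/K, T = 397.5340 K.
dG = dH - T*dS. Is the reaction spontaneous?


T*dS = 397.5340 * 1.8230 = 724.7045 kJ
dG = -58.9680 - 724.7045 = -783.6725 kJ (spontaneous)

dG = -783.6725 kJ, spontaneous


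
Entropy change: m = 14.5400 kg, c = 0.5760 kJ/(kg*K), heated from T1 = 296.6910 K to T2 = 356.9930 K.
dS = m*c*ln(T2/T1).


T2/T1 = 1.2032
ln(T2/T1) = 0.1850
dS = 14.5400 * 0.5760 * 0.1850 = 1.5496 kJ/K

1.5496 kJ/K


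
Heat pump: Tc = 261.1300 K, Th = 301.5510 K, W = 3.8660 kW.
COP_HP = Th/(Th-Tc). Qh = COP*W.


COP = 301.5510 / 40.4210 = 7.4603
Qh = 7.4603 * 3.8660 = 28.8413 kW

COP = 7.4603, Qh = 28.8413 kW


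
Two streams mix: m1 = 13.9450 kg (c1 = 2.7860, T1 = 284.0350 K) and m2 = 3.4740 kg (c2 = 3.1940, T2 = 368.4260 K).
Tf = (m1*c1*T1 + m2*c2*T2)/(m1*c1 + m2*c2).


num = 15123.0171
den = 49.9467
Tf = 302.7830 K

302.7830 K


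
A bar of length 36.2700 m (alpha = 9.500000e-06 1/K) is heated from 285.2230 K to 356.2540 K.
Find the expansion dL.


dT = 71.0310 K
dL = 9.500000e-06 * 36.2700 * 71.0310 = 0.024475 m
L_final = 36.294475 m

dL = 0.024475 m


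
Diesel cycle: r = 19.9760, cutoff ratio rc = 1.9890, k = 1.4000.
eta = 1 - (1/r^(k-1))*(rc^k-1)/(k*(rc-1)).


r^(k-1) = 3.3129
rc^k = 2.6187
eta = 0.6471 = 64.7107%

64.7107%


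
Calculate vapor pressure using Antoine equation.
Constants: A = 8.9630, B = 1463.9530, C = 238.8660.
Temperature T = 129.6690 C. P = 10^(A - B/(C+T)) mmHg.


C+T = 368.5350
B/(C+T) = 3.9724
log10(P) = 8.9630 - 3.9724 = 4.9906
P = 10^4.9906 = 97868.2628 mmHg

97868.2628 mmHg


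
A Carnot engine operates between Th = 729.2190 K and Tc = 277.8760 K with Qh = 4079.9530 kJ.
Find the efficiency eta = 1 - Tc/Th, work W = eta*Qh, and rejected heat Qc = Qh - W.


eta = 1 - 277.8760/729.2190 = 0.6189
W = 0.6189 * 4079.9530 = 2525.2472 kJ
Qc = 4079.9530 - 2525.2472 = 1554.7058 kJ

eta = 61.8940%, W = 2525.2472 kJ, Qc = 1554.7058 kJ


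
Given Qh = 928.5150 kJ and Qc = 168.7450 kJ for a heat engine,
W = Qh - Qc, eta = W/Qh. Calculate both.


W = 928.5150 - 168.7450 = 759.7700 kJ
eta = 759.7700 / 928.5150 = 0.8183 = 81.8264%

W = 759.7700 kJ, eta = 81.8264%


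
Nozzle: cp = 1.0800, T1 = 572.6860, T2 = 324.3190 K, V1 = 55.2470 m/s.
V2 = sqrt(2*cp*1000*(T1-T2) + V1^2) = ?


dT = 248.3670 K
2*cp*1000*dT = 536472.7200
V1^2 = 3052.2310
V2 = sqrt(539524.9510) = 734.5236 m/s

734.5236 m/s


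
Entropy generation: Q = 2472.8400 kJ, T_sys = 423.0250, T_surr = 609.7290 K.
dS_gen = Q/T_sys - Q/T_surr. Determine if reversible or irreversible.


dS_sys = 2472.8400/423.0250 = 5.8456 kJ/K
dS_surr = -2472.8400/609.7290 = -4.0556 kJ/K
dS_gen = 5.8456 - 4.0556 = 1.7900 kJ/K (irreversible)

dS_gen = 1.7900 kJ/K, irreversible


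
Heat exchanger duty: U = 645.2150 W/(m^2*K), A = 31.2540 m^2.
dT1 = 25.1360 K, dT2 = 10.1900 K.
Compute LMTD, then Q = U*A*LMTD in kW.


LMTD = 16.5534 K
Q = 645.2150 * 31.2540 * 16.5534 = 333809.0919 W = 333.8091 kW

333.8091 kW


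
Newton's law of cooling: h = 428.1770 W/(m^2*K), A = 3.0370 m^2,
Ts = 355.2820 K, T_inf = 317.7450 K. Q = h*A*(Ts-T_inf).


dT = 37.5370 K
Q = 428.1770 * 3.0370 * 37.5370 = 48812.1219 W

48812.1219 W


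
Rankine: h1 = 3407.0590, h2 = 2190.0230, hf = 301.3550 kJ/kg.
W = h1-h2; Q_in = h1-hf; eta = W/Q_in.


W = 1217.0360 kJ/kg
Q_in = 3105.7040 kJ/kg
eta = 0.3919 = 39.1871%

eta = 39.1871%


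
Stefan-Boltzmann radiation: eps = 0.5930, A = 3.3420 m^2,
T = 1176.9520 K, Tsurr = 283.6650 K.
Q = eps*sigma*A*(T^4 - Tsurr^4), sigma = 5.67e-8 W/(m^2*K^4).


T^4 = 1.9188e+12
Tsurr^4 = 6.4748e+09
Q = 0.5930 * 5.67e-8 * 3.3420 * 1.9123e+12 = 214887.5579 W

214887.5579 W


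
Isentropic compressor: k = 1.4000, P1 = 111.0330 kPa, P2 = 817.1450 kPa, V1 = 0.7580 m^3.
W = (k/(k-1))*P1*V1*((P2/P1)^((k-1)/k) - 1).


(k-1)/k = 0.2857
(P2/P1)^exp = 1.7688
W = 3.5000 * 111.0330 * 0.7580 * (1.7688 - 1) = 226.4561 kJ

226.4561 kJ


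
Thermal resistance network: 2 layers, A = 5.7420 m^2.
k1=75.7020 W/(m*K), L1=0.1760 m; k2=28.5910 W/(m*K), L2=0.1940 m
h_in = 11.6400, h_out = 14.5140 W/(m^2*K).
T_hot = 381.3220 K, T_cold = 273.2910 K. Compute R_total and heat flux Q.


R_conv_in = 1/(11.6400*5.7420) = 0.0150
R_1 = 0.1760/(75.7020*5.7420) = 0.0004
R_2 = 0.1940/(28.5910*5.7420) = 0.0012
R_conv_out = 1/(14.5140*5.7420) = 0.0120
R_total = 0.0285 K/W
Q = 108.0310 / 0.0285 = 3784.2506 W

R_total = 0.0285 K/W, Q = 3784.2506 W


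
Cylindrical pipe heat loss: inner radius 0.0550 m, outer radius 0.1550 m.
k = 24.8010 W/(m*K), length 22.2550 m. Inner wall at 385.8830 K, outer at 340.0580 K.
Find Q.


dT = 45.8250 K
ln(ro/ri) = 1.0361
Q = 2*pi*24.8010*22.2550*45.8250 / 1.0361 = 153384.2762 W

153384.2762 W


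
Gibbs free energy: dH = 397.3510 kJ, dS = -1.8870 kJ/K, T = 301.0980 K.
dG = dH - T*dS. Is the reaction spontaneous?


T*dS = 301.0980 * -1.8870 = -568.1719 kJ
dG = 397.3510 + 568.1719 = 965.5229 kJ (non-spontaneous)

dG = 965.5229 kJ, non-spontaneous


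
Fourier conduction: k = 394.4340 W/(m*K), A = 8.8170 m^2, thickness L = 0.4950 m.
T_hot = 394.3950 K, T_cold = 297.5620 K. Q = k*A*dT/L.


dT = 96.8330 K
Q = 394.4340 * 8.8170 * 96.8330 / 0.4950 = 680320.2102 W

680320.2102 W


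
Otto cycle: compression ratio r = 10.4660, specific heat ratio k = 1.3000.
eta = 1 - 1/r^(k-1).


r^(k-1) = 2.0227
eta = 1 - 1/2.0227 = 0.5056 = 50.5614%

50.5614%


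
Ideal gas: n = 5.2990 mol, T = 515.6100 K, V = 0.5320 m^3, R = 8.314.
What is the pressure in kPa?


P = nRT/V = 5.2990 * 8.314 * 515.6100 / 0.5320
= 22715.6554 / 0.5320 = 42698.6003 Pa = 42.6986 kPa

42.6986 kPa


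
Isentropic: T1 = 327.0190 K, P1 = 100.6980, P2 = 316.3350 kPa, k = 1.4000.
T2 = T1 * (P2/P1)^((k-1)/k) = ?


(k-1)/k = 0.2857
(P2/P1)^exp = 1.3869
T2 = 327.0190 * 1.3869 = 453.5332 K

453.5332 K


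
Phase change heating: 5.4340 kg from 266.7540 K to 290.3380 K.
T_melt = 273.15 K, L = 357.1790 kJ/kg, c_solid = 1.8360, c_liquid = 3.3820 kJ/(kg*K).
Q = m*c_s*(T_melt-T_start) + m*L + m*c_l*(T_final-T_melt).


Q1 (sensible, solid) = 5.4340 * 1.8360 * 6.3960 = 63.8118 kJ
Q2 (latent) = 5.4340 * 357.1790 = 1940.9107 kJ
Q3 (sensible, liquid) = 5.4340 * 3.3820 * 17.1880 = 315.8774 kJ
Q_total = 2320.5999 kJ

2320.5999 kJ


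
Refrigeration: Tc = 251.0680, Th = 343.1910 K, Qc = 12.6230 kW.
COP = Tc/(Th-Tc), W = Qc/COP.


COP = 251.0680 / 92.1230 = 2.7254
W = 12.6230 / 2.7254 = 4.6317 kW

COP = 2.7254, W = 4.6317 kW


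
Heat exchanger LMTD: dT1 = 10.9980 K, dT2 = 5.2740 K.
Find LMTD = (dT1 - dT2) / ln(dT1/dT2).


dT1/dT2 = 2.0853
ln(dT1/dT2) = 0.7349
LMTD = 5.7240 / 0.7349 = 7.7886 K

7.7886 K


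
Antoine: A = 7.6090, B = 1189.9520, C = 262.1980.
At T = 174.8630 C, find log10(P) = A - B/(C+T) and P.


C+T = 437.0610
B/(C+T) = 2.7226
log10(P) = 7.6090 - 2.7226 = 4.8864
P = 10^4.8864 = 76979.9735 mmHg

76979.9735 mmHg


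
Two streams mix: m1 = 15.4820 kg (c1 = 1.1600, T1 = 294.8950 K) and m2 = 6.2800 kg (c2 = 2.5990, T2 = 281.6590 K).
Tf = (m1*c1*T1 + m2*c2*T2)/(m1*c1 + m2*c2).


num = 9893.2140
den = 34.2808
Tf = 288.5931 K

288.5931 K


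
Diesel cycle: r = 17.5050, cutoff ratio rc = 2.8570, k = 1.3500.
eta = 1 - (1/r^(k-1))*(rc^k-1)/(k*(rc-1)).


r^(k-1) = 2.7234
rc^k = 4.1255
eta = 0.5422 = 54.2206%

54.2206%


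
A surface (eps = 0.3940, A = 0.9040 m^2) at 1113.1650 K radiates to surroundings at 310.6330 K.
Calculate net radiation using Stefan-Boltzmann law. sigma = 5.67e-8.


T^4 = 1.5355e+12
Tsurr^4 = 9.3109e+09
Q = 0.3940 * 5.67e-8 * 0.9040 * 1.5261e+12 = 30820.8311 W

30820.8311 W


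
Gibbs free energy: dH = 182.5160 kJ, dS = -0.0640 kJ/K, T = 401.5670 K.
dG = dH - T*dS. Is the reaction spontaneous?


T*dS = 401.5670 * -0.0640 = -25.7003 kJ
dG = 182.5160 + 25.7003 = 208.2163 kJ (non-spontaneous)

dG = 208.2163 kJ, non-spontaneous


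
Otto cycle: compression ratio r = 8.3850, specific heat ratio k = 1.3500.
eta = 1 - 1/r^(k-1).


r^(k-1) = 2.1049
eta = 1 - 1/2.1049 = 0.5249 = 52.4912%

52.4912%


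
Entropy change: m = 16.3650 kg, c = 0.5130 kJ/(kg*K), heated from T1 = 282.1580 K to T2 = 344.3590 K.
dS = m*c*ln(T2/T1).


T2/T1 = 1.2204
ln(T2/T1) = 0.1992
dS = 16.3650 * 0.5130 * 0.1992 = 1.6725 kJ/K

1.6725 kJ/K


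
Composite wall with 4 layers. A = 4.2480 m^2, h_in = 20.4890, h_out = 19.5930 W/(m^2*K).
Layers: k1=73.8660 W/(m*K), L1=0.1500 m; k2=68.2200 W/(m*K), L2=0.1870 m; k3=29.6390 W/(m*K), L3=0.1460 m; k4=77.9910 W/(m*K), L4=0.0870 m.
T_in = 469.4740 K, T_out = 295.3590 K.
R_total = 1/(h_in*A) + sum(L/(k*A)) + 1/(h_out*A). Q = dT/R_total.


R_conv_in = 1/(20.4890*4.2480) = 0.0115
R_1 = 0.1500/(73.8660*4.2480) = 0.0005
R_2 = 0.1870/(68.2200*4.2480) = 0.0006
R_3 = 0.1460/(29.6390*4.2480) = 0.0012
R_4 = 0.0870/(77.9910*4.2480) = 0.0003
R_conv_out = 1/(19.5930*4.2480) = 0.0120
R_total = 0.0260 K/W
Q = 174.1150 / 0.0260 = 6683.9856 W

R_total = 0.0260 K/W, Q = 6683.9856 W


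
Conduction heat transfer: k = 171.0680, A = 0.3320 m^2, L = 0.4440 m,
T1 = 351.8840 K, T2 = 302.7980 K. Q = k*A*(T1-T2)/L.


dT = 49.0860 K
Q = 171.0680 * 0.3320 * 49.0860 / 0.4440 = 6278.8706 W

6278.8706 W


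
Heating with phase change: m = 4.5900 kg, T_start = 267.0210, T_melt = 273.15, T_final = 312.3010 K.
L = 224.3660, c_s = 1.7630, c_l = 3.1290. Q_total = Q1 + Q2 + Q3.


Q1 (sensible, solid) = 4.5900 * 1.7630 * 6.1290 = 49.5969 kJ
Q2 (latent) = 4.5900 * 224.3660 = 1029.8399 kJ
Q3 (sensible, liquid) = 4.5900 * 3.1290 * 39.1510 = 562.2910 kJ
Q_total = 1641.7278 kJ

1641.7278 kJ


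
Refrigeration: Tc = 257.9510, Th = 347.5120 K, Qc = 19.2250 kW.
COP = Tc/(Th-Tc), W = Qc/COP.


COP = 257.9510 / 89.5610 = 2.8802
W = 19.2250 / 2.8802 = 6.6750 kW

COP = 2.8802, W = 6.6750 kW


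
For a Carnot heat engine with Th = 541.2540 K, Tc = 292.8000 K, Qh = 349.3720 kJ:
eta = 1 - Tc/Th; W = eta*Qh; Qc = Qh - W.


eta = 1 - 292.8000/541.2540 = 0.4590
W = 0.4590 * 349.3720 = 160.3736 kJ
Qc = 349.3720 - 160.3736 = 188.9984 kJ

eta = 45.9034%, W = 160.3736 kJ, Qc = 188.9984 kJ


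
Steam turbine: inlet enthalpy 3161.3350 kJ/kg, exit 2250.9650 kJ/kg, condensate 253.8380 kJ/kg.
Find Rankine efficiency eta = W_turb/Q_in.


W = 910.3700 kJ/kg
Q_in = 2907.4970 kJ/kg
eta = 0.3131 = 31.3111%

eta = 31.3111%


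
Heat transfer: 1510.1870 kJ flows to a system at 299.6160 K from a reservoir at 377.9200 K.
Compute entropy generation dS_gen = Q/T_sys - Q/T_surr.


dS_sys = 1510.1870/299.6160 = 5.0404 kJ/K
dS_surr = -1510.1870/377.9200 = -3.9960 kJ/K
dS_gen = 5.0404 - 3.9960 = 1.0444 kJ/K (irreversible)

dS_gen = 1.0444 kJ/K, irreversible


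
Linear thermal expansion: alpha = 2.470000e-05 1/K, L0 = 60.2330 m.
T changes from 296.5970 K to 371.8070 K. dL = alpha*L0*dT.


dT = 75.2100 K
dL = 2.470000e-05 * 60.2330 * 75.2100 = 0.111894 m
L_final = 60.344894 m

dL = 0.111894 m


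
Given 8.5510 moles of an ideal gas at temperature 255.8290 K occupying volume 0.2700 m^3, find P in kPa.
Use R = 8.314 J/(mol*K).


P = nRT/V = 8.5510 * 8.314 * 255.8290 / 0.2700
= 18187.6547 / 0.2700 = 67361.6840 Pa = 67.3617 kPa

67.3617 kPa
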